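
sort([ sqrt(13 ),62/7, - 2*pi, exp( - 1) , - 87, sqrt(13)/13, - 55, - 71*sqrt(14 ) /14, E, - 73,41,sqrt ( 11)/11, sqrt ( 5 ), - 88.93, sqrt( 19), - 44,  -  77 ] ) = [ - 88.93 ,-87, - 77 ,-73, - 55, - 44,-71 * sqrt( 14)/14, - 2*pi,sqrt( 13)/13, sqrt( 11 ) /11,exp( - 1 ),sqrt(5),E,  sqrt( 13), sqrt( 19 ), 62/7, 41] 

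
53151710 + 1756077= 54907787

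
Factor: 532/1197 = 2^2 * 3^( - 2 )  =  4/9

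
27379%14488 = 12891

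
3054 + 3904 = 6958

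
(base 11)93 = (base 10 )102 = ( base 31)39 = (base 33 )33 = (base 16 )66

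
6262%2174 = 1914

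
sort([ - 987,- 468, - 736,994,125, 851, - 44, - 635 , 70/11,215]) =[-987, - 736, - 635, - 468 , - 44, 70/11, 125,215,851, 994 ]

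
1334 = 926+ 408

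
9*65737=591633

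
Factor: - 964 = -2^2 *241^1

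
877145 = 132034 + 745111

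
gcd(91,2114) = 7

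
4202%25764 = 4202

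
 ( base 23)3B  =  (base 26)32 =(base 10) 80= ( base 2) 1010000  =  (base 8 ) 120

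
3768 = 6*628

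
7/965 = 7/965 =0.01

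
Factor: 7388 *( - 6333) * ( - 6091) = 2^2 * 3^1*1847^1*2111^1*6091^1  =  284986950564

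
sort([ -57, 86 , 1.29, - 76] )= [ - 76 , - 57,1.29,  86] 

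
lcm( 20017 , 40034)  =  40034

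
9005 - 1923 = 7082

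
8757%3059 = 2639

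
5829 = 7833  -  2004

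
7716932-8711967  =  -995035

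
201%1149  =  201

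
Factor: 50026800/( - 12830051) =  -2^4*  3^1*5^2*13^( - 1 )*47^1*887^1*986927^( - 1 ) 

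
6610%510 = 490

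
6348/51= 124  +  8/17 = 124.47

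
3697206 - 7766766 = - 4069560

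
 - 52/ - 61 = 52/61 = 0.85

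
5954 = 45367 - 39413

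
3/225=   1/75 = 0.01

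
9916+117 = 10033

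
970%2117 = 970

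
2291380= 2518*910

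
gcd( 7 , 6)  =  1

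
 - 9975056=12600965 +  - 22576021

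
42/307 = 42/307 = 0.14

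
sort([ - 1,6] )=[ - 1 , 6]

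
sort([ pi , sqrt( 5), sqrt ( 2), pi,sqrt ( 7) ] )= [ sqrt(2 ), sqrt (5 ) , sqrt( 7),pi,pi]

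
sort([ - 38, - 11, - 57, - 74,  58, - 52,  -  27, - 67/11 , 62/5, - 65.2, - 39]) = [- 74, - 65.2, - 57, - 52,-39, - 38, - 27, -11, - 67/11, 62/5, 58 ] 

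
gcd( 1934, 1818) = 2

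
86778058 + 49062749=135840807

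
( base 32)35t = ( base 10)3261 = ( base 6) 23033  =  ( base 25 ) 55b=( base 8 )6275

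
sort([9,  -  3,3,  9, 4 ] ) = [-3,3, 4, 9,9 ]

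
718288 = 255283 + 463005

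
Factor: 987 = 3^1*7^1*47^1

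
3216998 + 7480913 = 10697911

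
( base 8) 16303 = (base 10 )7363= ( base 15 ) 22AD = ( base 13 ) 3475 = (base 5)213423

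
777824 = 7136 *109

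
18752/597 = 18752/597 = 31.41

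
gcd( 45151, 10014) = 1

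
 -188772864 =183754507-372527371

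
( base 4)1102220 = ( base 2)1010010101000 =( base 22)ak8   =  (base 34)4JI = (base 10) 5288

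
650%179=113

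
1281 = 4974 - 3693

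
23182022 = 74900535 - 51718513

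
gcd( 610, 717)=1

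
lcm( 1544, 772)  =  1544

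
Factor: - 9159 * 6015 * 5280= - 2^5*3^3*5^2*11^1*43^1*71^1*401^1 = - 290882512800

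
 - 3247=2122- 5369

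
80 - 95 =  -  15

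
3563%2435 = 1128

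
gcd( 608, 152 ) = 152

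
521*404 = 210484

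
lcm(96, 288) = 288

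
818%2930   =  818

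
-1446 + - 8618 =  - 10064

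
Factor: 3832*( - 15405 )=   -  2^3*3^1* 5^1*13^1 * 79^1 *479^1 = - 59031960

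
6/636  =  1/106=0.01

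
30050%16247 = 13803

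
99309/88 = 1128 + 45/88 = 1128.51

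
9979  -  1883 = 8096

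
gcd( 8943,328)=1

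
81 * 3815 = 309015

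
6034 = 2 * 3017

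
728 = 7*104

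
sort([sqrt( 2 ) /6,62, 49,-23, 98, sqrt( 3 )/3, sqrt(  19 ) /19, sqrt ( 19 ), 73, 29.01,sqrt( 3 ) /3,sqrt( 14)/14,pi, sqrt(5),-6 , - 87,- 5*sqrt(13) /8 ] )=[-87,-23, - 6,- 5 * sqrt( 13) /8, sqrt(19 )/19,sqrt(2) /6, sqrt( 14) /14, sqrt(3) /3, sqrt(3 ) /3,sqrt(5),pi, sqrt(19 ),29.01,49,  62,73,98 ] 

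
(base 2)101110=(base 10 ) 46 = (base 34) 1C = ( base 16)2e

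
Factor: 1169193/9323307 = 3^( - 1 )*7^ ( - 1)*29^1*83^( - 1 )*89^1*151^1*1783^( - 1 ) =389731/3107769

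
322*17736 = 5710992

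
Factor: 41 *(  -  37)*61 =  -  92537 = - 37^1 * 41^1*61^1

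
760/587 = 760/587 = 1.29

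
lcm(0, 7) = 0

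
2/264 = 1/132= 0.01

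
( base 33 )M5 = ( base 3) 1000002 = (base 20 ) 1GB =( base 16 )2db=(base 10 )731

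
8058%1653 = 1446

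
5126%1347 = 1085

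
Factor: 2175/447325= 3^1*  617^ ( - 1 ) = 3/617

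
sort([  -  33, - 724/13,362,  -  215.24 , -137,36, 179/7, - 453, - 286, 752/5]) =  [-453, - 286, - 215.24, - 137,- 724/13, - 33,179/7,36,752/5,362] 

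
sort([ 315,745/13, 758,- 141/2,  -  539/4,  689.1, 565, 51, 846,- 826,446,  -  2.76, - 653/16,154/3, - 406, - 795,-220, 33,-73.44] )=[  -  826,-795,-406, - 220, - 539/4,-73.44,-141/2, -653/16, - 2.76, 33 , 51, 154/3,745/13,315,446,  565,689.1, 758,846]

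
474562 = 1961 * 242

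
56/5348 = 2/191 = 0.01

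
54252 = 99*548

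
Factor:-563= - 563^1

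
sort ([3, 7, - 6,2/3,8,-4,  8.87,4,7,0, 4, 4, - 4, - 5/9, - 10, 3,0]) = [ -10,-6, - 4, - 4, - 5/9, 0,0,2/3,3,3, 4,4,4,7, 7, 8, 8.87 ]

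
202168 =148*1366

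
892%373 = 146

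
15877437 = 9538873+6338564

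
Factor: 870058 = 2^1 * 7^1 * 29^1 * 2143^1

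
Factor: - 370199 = -370199^1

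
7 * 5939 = 41573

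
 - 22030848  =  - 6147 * 3584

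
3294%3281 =13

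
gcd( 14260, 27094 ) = 1426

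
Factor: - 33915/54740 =-2^(-2)*3^1*19^1 * 23^(  -  1) = - 57/92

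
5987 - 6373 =-386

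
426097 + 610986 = 1037083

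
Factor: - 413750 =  - 2^1  *5^4*331^1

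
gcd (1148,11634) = 14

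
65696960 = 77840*844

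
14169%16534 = 14169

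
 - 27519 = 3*( - 9173) 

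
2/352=1/176  =  0.01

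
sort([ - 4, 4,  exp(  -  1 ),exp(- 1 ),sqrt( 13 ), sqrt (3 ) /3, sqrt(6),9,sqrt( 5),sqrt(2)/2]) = [ - 4 , exp( - 1 ),exp( - 1),sqrt (3)/3,sqrt( 2)/2, sqrt ( 5 ),sqrt( 6 ),sqrt( 13),4,9]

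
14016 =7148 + 6868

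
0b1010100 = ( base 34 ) 2G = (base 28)30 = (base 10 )84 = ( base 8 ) 124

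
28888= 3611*8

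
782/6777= 782/6777 = 0.12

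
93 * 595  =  55335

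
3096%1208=680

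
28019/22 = 28019/22 = 1273.59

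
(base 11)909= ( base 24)1LI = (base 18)370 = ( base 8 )2112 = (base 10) 1098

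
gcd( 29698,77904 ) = 2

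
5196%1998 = 1200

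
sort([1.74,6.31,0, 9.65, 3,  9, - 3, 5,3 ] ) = [ - 3,0,1.74, 3,3,5, 6.31, 9,9.65 ]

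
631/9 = 631/9  =  70.11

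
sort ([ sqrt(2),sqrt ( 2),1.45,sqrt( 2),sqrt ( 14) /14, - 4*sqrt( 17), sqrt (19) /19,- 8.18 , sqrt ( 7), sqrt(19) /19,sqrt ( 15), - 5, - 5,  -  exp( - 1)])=[ - 4*sqrt( 17), - 8.18, - 5, - 5, - exp( - 1),sqrt(19 )/19 , sqrt ( 19) /19 , sqrt(14)/14,sqrt( 2) , sqrt( 2 ), sqrt(2 ), 1.45,sqrt( 7 ),sqrt(15 ) ] 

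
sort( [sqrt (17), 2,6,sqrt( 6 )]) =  [2 , sqrt(6), sqrt( 17), 6 ] 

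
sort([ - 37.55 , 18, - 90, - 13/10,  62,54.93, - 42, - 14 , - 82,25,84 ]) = [ - 90, - 82, - 42, - 37.55, - 14, - 13/10, 18, 25 , 54.93, 62,84 ] 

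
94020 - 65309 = 28711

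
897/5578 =897/5578= 0.16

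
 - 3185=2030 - 5215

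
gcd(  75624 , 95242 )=2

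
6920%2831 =1258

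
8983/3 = 2994  +  1/3   =  2994.33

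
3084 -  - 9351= 12435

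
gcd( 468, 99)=9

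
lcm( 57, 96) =1824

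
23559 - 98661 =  - 75102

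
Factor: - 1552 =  - 2^4*97^1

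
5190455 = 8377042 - 3186587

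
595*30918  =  18396210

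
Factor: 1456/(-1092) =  - 4/3 = - 2^2*3^ (  -  1)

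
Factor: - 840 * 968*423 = -2^6*3^3*5^1*7^1*11^2 * 47^1= - 343949760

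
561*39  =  21879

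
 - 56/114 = -1 + 29/57 = - 0.49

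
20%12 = 8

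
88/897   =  88/897 = 0.10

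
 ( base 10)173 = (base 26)6H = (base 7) 335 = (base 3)20102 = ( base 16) ad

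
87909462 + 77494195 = 165403657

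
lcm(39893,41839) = 1715399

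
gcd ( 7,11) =1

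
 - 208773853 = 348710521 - 557484374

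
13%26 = 13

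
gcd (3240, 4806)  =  54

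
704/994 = 352/497 = 0.71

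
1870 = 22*85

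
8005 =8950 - 945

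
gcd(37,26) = 1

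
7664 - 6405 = 1259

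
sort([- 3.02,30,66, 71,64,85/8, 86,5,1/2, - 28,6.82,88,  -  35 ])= [  -  35, - 28, - 3.02, 1/2, 5,6.82, 85/8, 30,64, 66, 71,86, 88]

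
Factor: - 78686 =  - 2^1 * 39343^1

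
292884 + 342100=634984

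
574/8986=287/4493 = 0.06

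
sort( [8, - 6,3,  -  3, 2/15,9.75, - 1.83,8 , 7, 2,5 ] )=[-6,-3, - 1.83,  2/15,2,3,5 , 7,  8,8,9.75]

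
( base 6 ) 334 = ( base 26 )50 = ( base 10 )130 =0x82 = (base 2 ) 10000010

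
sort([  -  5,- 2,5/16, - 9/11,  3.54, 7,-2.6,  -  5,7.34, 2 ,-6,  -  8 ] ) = [- 8,-6 ,-5, - 5, - 2.6, - 2,-9/11,5/16, 2 , 3.54,7 , 7.34 ] 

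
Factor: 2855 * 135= 3^3 * 5^2 * 571^1 = 385425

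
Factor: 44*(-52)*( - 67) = 2^4*11^1*13^1 * 67^1 = 153296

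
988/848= 247/212 = 1.17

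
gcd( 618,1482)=6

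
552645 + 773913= 1326558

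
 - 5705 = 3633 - 9338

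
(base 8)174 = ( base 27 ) 4G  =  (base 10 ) 124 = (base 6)324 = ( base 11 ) 103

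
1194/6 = 199= 199.00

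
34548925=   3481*9925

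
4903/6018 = 4903/6018=0.81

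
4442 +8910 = 13352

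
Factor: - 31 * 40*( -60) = 74400 = 2^5*3^1*5^2*31^1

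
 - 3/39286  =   - 3/39286 = -0.00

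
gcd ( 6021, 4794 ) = 3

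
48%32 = 16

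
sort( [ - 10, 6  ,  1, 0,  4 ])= [ - 10, 0 , 1, 4, 6 ] 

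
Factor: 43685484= 2^2*3^1 * 19^1*29^1*6607^1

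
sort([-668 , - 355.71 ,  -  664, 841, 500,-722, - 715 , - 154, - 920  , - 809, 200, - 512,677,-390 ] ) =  [- 920, - 809,-722 ,-715 , - 668,-664, - 512,-390, - 355.71,-154, 200,500, 677,841 ] 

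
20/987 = 20/987= 0.02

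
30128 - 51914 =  - 21786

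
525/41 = 12 + 33/41 = 12.80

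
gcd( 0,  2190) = 2190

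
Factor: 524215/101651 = 5^1*11^(  -  1)*59^1*1777^1*9241^ ( - 1)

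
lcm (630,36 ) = 1260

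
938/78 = 12 + 1/39 = 12.03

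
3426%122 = 10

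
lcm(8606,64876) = 843388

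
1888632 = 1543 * 1224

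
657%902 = 657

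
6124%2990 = 144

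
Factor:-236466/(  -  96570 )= 453/185 = 3^1 * 5^( - 1 )*37^(-1)*151^1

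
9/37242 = 1/4138 = 0.00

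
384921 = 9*42769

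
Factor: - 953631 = -3^2*7^1 * 15137^1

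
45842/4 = 11460 + 1/2 =11460.50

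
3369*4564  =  15376116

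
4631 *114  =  527934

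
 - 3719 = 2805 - 6524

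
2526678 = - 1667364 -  - 4194042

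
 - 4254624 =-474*8976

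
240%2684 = 240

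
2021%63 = 5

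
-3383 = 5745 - 9128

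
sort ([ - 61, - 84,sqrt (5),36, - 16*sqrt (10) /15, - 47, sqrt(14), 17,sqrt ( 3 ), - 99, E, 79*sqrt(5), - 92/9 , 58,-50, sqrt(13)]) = [ - 99,-84, - 61, - 50, - 47, - 92/9, - 16 * sqrt(10)/15,sqrt(3), sqrt(5 ), E,sqrt( 13), sqrt(14),17, 36,58, 79*sqrt(5) ] 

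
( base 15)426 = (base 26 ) 1A0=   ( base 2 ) 1110101000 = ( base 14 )4ac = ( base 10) 936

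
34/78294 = 17/39147 = 0.00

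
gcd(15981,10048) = 1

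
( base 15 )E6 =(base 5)1331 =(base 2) 11011000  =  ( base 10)216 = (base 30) 76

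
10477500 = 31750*330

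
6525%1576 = 221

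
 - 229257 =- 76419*3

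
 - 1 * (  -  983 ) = 983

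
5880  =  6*980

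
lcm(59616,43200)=2980800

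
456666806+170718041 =627384847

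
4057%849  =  661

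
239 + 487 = 726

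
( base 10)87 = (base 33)2L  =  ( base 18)4f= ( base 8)127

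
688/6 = 344/3=114.67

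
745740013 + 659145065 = 1404885078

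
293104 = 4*73276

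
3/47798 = 3/47798 = 0.00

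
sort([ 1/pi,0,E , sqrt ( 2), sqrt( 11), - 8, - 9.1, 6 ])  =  [ - 9.1,-8,0, 1/pi,sqrt( 2 ),E,sqrt( 11 ), 6]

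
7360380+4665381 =12025761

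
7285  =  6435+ 850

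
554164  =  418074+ 136090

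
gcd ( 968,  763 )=1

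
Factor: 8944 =2^4*13^1*43^1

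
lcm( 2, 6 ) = 6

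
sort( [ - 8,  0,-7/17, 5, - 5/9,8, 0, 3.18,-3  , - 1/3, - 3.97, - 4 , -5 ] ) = [ - 8,  -  5,- 4, - 3.97, - 3, - 5/9, - 7/17, - 1/3 , 0,0 , 3.18 , 5 , 8 ]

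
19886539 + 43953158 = 63839697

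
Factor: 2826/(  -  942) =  - 3 = - 3^1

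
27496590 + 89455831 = 116952421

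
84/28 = 3 = 3.00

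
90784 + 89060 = 179844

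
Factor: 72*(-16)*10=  - 2^8 *3^2*5^1=- 11520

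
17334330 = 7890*2197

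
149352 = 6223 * 24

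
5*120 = 600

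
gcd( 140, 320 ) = 20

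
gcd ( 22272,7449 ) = 3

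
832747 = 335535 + 497212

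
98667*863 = 85149621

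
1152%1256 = 1152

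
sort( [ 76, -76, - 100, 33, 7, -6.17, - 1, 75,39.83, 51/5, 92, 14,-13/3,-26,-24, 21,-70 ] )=[  -  100, - 76, - 70,-26,- 24 , - 6.17,  -  13/3, - 1, 7,51/5, 14, 21, 33, 39.83 , 75, 76,92] 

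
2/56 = 1/28 = 0.04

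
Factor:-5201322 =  -2^1*3^1*7^1 * 59^1*2099^1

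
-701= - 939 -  - 238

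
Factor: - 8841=-3^1 * 7^1*421^1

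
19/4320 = 19/4320 = 0.00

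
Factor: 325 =5^2*13^1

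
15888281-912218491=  - 896330210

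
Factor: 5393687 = 13^1*414899^1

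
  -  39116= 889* ( - 44)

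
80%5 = 0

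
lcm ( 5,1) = 5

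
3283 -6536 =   -  3253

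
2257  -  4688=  - 2431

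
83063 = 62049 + 21014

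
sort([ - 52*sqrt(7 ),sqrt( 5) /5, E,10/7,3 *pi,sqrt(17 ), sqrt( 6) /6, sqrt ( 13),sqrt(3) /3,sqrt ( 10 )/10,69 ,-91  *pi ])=[ - 91*pi, - 52 * sqrt(7 ),sqrt (10)/10 , sqrt(6 )/6, sqrt(5 ) /5, sqrt( 3 )/3,10/7, E, sqrt(13), sqrt(17 ),3*pi,69 ]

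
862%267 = 61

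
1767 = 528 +1239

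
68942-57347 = 11595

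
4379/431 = 4379/431 = 10.16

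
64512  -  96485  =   -31973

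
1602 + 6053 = 7655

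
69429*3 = 208287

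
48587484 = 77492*627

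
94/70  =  47/35=1.34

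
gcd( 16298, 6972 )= 2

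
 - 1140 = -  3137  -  - 1997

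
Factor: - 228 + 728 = 2^2 * 5^3=   500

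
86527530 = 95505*906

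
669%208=45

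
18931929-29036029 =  - 10104100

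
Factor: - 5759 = - 13^1*443^1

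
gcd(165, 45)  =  15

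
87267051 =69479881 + 17787170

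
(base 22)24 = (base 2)110000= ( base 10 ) 48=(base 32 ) 1g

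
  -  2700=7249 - 9949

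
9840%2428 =128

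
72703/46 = 3161/2 = 1580.50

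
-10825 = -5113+-5712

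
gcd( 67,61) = 1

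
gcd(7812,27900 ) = 1116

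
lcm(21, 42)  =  42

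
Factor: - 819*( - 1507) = 3^2*7^1*11^1 * 13^1*137^1 = 1234233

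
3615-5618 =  - 2003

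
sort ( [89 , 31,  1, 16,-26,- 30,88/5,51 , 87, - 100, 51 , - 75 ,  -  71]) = [-100, - 75,  -  71, - 30,  -  26,1,16, 88/5,  31, 51,51 , 87,  89]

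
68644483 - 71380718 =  - 2736235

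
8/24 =1/3 = 0.33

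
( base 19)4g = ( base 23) 40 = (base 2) 1011100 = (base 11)84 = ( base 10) 92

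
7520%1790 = 360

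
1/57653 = 1/57653 = 0.00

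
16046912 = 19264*833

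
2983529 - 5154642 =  - 2171113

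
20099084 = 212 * 94807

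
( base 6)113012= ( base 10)9728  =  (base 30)ao8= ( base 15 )2d38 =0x2600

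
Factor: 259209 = 3^2*83^1*347^1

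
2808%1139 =530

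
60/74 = 30/37 = 0.81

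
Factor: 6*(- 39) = -2^1*3^2 * 13^1 = - 234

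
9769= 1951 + 7818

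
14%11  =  3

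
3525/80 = 705/16 = 44.06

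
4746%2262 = 222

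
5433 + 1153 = 6586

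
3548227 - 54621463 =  - 51073236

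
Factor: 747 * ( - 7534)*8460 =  - 2^3*3^4*5^1 * 47^1*83^1 * 3767^1=-  47612017080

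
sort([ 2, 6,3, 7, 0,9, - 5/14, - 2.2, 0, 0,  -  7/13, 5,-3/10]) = [ - 2.2, - 7/13, - 5/14, - 3/10,  0, 0,0,2,  3,  5,6,7, 9 ]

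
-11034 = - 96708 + 85674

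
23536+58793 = 82329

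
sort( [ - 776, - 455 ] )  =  [ - 776, - 455] 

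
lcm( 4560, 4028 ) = 241680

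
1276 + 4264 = 5540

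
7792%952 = 176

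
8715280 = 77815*112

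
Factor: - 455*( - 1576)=717080 = 2^3*5^1 *7^1*13^1*197^1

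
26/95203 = 26/95203=0.00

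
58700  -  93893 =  - 35193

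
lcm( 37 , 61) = 2257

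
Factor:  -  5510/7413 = -2^1 * 3^( - 1 )*5^1*7^( -1)*19^1*29^1*353^( - 1 ) 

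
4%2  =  0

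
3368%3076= 292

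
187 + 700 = 887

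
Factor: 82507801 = 283^1*291547^1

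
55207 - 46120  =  9087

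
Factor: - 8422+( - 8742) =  - 17164 = -  2^2*7^1*613^1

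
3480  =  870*4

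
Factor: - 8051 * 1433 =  - 11537083  =  - 83^1*97^1*1433^1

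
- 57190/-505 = 113 + 25/101 =113.25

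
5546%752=282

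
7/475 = 7/475 = 0.01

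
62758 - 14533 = 48225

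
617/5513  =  617/5513= 0.11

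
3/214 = 3/214 = 0.01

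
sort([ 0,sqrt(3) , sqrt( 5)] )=[ 0, sqrt( 3 ), sqrt( 5)] 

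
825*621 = 512325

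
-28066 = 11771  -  39837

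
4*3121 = 12484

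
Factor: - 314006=-2^1 * 7^1 * 11^1 * 2039^1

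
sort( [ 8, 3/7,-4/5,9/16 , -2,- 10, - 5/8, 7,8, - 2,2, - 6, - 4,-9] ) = [ - 10, - 9, - 6, - 4,-2, - 2, - 4/5, - 5/8,  3/7, 9/16, 2,7, 8,8]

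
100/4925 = 4/197 =0.02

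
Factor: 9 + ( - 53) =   -  2^2*11^1 = - 44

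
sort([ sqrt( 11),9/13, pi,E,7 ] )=[9/13,E, pi,sqrt( 11 ),  7 ]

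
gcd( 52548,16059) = 3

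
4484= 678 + 3806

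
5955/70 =1191/14 = 85.07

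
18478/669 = 18478/669 = 27.62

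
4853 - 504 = 4349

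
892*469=418348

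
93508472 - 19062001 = 74446471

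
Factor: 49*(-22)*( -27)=29106 = 2^1*3^3*7^2*11^1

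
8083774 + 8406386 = 16490160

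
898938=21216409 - 20317471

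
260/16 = 16  +  1/4 = 16.25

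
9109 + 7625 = 16734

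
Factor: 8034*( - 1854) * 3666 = -2^3*3^4*13^2*47^1*103^2= - 54605201976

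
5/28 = 5/28 = 0.18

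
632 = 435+197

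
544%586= 544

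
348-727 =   -  379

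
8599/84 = 8599/84 = 102.37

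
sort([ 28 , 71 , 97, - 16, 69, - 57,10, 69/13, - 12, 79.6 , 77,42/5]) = [ - 57, - 16, - 12,69/13,42/5,10, 28,69,  71, 77,  79.6, 97 ] 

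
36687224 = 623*58888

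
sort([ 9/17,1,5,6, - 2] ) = [ - 2 , 9/17,1, 5 , 6 ] 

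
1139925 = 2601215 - 1461290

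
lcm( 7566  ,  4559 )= 355602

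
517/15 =517/15 =34.47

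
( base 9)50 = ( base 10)45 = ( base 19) 27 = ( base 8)55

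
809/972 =809/972 = 0.83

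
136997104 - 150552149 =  - 13555045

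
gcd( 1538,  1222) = 2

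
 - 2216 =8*( - 277 )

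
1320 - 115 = 1205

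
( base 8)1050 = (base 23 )110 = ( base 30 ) ic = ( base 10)552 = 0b1000101000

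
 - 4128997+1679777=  - 2449220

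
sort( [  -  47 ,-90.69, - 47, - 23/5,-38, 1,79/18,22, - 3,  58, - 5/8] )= [  -  90.69,- 47, - 47, - 38,  -  23/5,-3,-5/8,1,  79/18,22,58 ] 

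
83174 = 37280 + 45894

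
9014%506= 412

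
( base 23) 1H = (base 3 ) 1111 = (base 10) 40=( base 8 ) 50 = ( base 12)34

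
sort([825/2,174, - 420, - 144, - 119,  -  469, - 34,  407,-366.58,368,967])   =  [  -  469, - 420, - 366.58, - 144,-119 , - 34,174,368,407,825/2, 967]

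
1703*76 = 129428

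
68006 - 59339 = 8667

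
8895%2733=696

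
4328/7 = 4328/7 = 618.29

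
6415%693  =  178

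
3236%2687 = 549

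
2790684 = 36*77519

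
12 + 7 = 19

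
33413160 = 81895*408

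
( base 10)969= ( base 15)449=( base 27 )18o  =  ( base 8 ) 1711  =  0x3C9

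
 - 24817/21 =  - 24817/21=- 1181.76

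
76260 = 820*93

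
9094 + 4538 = 13632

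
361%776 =361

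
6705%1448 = 913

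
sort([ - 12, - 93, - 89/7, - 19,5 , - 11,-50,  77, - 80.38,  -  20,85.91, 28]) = [-93, - 80.38, - 50, - 20, - 19,-89/7,  -  12, - 11,5,  28,77, 85.91 ]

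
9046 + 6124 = 15170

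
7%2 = 1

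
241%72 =25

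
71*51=3621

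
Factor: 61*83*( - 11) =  - 55693 = -  11^1 * 61^1*83^1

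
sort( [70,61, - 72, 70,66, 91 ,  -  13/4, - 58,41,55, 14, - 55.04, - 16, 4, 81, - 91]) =[ - 91, - 72, - 58, - 55.04, - 16,-13/4,4,14,41,55, 61,66, 70,70, 81,91 ]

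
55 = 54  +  1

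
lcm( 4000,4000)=4000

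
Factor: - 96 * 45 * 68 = -293760 = - 2^7 * 3^3*5^1*17^1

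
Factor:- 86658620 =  - 2^2*5^1 * 19^1 * 228049^1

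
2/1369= 2/1369 = 0.00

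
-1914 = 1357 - 3271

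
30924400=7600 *4069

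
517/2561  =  517/2561 = 0.20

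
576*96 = 55296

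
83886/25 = 83886/25 = 3355.44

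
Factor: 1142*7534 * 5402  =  46477878856= 2^3*37^1*73^1*  571^1*3767^1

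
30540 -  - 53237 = 83777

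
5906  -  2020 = 3886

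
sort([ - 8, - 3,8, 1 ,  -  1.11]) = [ - 8, - 3,-1.11, 1 , 8] 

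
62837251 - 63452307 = - 615056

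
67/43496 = 67/43496 = 0.00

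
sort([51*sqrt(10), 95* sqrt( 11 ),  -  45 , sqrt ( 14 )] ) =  [ - 45,sqrt(14), 51 * sqrt( 10 ), 95 * sqrt(11 ) ]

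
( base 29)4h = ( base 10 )133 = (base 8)205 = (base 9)157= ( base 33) 41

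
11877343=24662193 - 12784850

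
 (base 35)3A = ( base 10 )115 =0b1110011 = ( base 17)6D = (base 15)7a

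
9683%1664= 1363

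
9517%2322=229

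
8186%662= 242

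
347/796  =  347/796 = 0.44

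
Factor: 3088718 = 2^1*131^1*11789^1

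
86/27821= 2/647 = 0.00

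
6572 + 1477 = 8049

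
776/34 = 388/17 = 22.82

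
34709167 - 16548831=18160336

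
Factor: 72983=59^1*1237^1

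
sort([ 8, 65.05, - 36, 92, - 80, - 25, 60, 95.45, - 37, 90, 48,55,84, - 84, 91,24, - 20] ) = [ - 84, - 80, - 37,  -  36,-25, - 20,8, 24, 48 , 55, 60, 65.05,84, 90, 91,92 , 95.45] 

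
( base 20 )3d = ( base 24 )31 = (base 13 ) 58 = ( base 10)73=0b1001001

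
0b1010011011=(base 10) 667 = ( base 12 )477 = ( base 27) OJ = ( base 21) 1ag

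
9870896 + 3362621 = 13233517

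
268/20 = 13 + 2/5 = 13.40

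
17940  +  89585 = 107525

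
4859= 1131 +3728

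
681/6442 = 681/6442 = 0.11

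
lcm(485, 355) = 34435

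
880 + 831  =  1711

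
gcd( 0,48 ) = 48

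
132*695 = 91740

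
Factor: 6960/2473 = 2^4*3^1*5^1*29^1*2473^( - 1)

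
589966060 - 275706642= 314259418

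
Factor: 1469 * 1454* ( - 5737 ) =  - 2^1*13^1*113^1*727^1*5737^1 = - 12253807462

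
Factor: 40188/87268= 3^1*17^1*197^1*21817^( - 1) = 10047/21817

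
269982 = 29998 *9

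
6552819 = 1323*4953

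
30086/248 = 121 + 39/124 = 121.31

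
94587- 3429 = 91158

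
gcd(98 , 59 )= 1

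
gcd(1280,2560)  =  1280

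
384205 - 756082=  -  371877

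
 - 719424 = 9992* ( - 72) 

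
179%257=179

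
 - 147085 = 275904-422989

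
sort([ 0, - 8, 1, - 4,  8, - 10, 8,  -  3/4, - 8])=[ - 10, - 8 , - 8, - 4, - 3/4,0 , 1, 8, 8 ] 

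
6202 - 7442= - 1240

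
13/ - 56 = -1+43/56 = - 0.23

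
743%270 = 203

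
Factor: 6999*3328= 23292672 = 2^8*3^1*13^1*2333^1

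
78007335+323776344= 401783679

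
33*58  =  1914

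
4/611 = 4/611 = 0.01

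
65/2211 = 65/2211= 0.03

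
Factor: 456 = 2^3*3^1*19^1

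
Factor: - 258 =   -  2^1* 3^1 * 43^1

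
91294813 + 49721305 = 141016118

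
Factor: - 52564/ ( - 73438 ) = 2^1*17^1*73^( - 1) * 503^( - 1 )*773^1= 26282/36719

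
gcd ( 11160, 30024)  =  72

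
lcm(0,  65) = 0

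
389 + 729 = 1118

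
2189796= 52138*42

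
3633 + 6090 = 9723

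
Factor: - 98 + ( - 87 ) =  - 185 = -  5^1*37^1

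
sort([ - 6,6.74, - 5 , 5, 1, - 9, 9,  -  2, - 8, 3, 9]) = [  -  9 , - 8 ,-6, - 5, - 2, 1,3 , 5 , 6.74, 9,9] 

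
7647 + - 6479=1168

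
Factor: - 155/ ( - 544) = 2^( - 5)  *  5^1*17^( - 1)*31^1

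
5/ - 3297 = -5/3297=- 0.00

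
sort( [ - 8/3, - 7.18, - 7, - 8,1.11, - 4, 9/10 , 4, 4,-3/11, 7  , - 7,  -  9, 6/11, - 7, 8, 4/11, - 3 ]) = [-9, - 8, - 7.18, - 7, - 7, - 7, - 4,- 3, - 8/3, - 3/11, 4/11,  6/11, 9/10,1.11,4,4, 7, 8 ]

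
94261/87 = 94261/87 = 1083.46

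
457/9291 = 457/9291 = 0.05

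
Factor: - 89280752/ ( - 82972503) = 2^4*3^(-2 )*11^1*73^1*6949^1*9219167^( - 1 ) 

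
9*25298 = 227682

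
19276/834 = 9638/417  =  23.11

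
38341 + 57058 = 95399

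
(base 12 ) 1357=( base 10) 2227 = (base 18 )6FD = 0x8B3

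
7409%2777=1855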